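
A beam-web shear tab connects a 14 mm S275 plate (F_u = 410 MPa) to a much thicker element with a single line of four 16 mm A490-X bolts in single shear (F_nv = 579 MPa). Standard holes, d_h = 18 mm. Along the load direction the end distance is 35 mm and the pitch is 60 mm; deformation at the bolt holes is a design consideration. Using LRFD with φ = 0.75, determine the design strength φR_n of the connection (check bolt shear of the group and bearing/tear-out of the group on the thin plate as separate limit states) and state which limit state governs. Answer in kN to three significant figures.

349 kN (bolt shear governs)

Bolt shear: A_b = π·16²/4 = 201.1 mm²; R_n = 579 × 201.1 × 4 × 1 / 1000 = 465.7 kN → 0.75 × 465.7 = 349 kN.
Bearing (1.2 l_c t F_u ≤ 2.4 d t F_u): upper limit = 2.4·16·14·410 / 1000 = 220.4 kN.
  Edge l_c = 35 − 18/2 = 26 → r_n = 179.1 kN; interior l_c = 60 − 18 = 42 → r_n = 220.4 kN.
  R_n,bearing = 1·179.1 + 3·220.4 = 840.3 kN → 0.75 × 840.3 = 630 kN.
Bolt shear governs: 349 kN.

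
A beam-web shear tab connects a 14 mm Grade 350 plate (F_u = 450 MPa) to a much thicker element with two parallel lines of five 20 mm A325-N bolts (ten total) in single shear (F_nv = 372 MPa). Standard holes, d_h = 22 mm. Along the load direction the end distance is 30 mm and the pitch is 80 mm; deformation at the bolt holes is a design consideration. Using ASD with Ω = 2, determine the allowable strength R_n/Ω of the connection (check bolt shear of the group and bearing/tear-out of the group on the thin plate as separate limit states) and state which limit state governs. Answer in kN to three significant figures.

584 kN (bolt shear governs)

Bolt shear: A_b = π·20²/4 = 314.2 mm²; R_n = 372 × 314.2 × 10 × 1 / 1000 = 1169 kN → 1169 / 2 = 584 kN.
Bearing (1.2 l_c t F_u ≤ 2.4 d t F_u): upper limit = 2.4·20·14·450 / 1000 = 302.4 kN.
  Edge l_c = 30 − 22/2 = 19 → r_n = 143.6 kN; interior l_c = 80 − 22 = 58 → r_n = 302.4 kN.
  R_n,bearing = 2·143.6 + 8·302.4 = 2706 kN → 2706 / 2 = 1350 kN.
Bolt shear governs: 584 kN.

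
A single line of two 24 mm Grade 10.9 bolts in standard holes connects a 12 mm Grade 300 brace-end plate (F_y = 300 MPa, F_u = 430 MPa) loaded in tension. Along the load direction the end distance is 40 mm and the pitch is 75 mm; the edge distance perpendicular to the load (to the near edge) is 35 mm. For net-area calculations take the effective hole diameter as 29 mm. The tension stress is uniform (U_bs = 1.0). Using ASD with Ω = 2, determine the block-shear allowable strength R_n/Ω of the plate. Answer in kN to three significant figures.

Shear plane L_v = 40 + 1·75 = 115 mm; A_gv = 115 × 12 = 1380 mm².
A_nv = (115 − 1.5·29) × 12 = 858 mm².
A_nt = (35 − 0.5·29) × 12 = 246 mm².
0.6 F_u A_nv = 221.4 kN; 0.6 F_y A_gv = 248.4 kN → shear rupture governs the shear term.
R_n = 221.4 + 1.0 × 430 × 246 / 1000 = 327.1 kN.
Allowable strength R_n/Ω = 327.1 / 2 = 164 kN.

164 kN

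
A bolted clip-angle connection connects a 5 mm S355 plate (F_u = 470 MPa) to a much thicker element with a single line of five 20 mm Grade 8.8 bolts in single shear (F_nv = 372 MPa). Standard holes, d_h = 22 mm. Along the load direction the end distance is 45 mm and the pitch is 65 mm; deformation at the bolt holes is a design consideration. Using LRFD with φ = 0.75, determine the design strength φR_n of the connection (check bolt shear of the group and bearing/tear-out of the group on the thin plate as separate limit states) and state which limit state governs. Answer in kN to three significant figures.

Bolt shear: A_b = π·20²/4 = 314.2 mm²; R_n = 372 × 314.2 × 5 × 1 / 1000 = 584.3 kN → 0.75 × 584.3 = 438 kN.
Bearing (1.2 l_c t F_u ≤ 2.4 d t F_u): upper limit = 2.4·20·5·470 / 1000 = 112.8 kN.
  Edge l_c = 45 − 22/2 = 34 → r_n = 95.88 kN; interior l_c = 65 − 22 = 43 → r_n = 112.8 kN.
  R_n,bearing = 1·95.88 + 4·112.8 = 547.1 kN → 0.75 × 547.1 = 410 kN.
Bearing governs: 410 kN.

410 kN (bearing governs)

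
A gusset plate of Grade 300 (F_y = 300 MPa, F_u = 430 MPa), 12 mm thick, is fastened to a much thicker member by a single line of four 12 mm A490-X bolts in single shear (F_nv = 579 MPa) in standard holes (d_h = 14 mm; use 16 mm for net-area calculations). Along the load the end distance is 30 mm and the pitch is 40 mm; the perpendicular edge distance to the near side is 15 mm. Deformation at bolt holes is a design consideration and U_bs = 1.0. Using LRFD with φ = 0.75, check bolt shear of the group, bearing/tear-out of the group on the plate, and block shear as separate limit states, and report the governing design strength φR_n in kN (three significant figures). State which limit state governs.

Bolt shear: A_b = π·12²/4 = 113.1 mm²; R_n = 579 × 113.1 × 4 × 1 / 1000 = 261.9 kN → 0.75 × 261.9 = 196 kN.
Bearing: edge l_c = 23, r_n = 142.4 kN; interior l_c = 26, r_n = 148.6 kN; R_n = 142.4 + 3·148.6 = 588.2 kN → 441 kN.
Block shear: A_gv = 1800, A_nv = 1128, A_nt = 84 mm²; R_n = min(0.6F_uA_nv, 0.6F_yA_gv) + U_bs·F_u·A_nt = 327.1 kN → 245 kN.
Bolt shear governs: 196 kN.

196 kN (bolt shear governs)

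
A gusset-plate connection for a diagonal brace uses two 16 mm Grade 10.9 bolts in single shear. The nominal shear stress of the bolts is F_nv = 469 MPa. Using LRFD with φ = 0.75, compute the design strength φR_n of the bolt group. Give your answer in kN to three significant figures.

141 kN

A_b = π × 16² / 4 = 201.1 mm².
R_n = F_nv · A_b · n · n_s = 469 × 201.1 × 2 × 1 / 1000 = 188.6 kN.
Design strength φR_n = 0.75 × 188.6 = 141 kN.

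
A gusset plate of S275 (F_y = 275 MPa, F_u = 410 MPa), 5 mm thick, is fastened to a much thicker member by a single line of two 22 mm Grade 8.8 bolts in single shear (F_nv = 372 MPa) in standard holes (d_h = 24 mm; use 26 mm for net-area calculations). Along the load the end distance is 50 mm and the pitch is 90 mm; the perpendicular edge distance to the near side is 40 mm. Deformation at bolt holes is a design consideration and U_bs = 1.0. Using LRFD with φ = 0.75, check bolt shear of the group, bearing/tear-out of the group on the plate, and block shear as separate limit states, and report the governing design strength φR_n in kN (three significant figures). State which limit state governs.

128 kN (block shear governs)

Bolt shear: A_b = π·22²/4 = 380.1 mm²; R_n = 372 × 380.1 × 2 × 1 / 1000 = 282.8 kN → 0.75 × 282.8 = 212 kN.
Bearing: edge l_c = 38, r_n = 93.48 kN; interior l_c = 66, r_n = 108.2 kN; R_n = 93.48 + 1·108.2 = 201.7 kN → 151 kN.
Block shear: A_gv = 700, A_nv = 505, A_nt = 135 mm²; R_n = min(0.6F_uA_nv, 0.6F_yA_gv) + U_bs·F_u·A_nt = 170.8 kN → 128 kN.
Block shear governs: 128 kN.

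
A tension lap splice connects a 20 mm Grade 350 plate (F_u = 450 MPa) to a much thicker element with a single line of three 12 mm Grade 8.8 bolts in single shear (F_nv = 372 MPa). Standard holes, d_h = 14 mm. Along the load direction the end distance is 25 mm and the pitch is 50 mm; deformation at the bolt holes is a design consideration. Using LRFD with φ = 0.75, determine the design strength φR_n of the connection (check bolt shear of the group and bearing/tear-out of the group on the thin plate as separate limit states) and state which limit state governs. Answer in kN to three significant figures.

Bolt shear: A_b = π·12²/4 = 113.1 mm²; R_n = 372 × 113.1 × 3 × 1 / 1000 = 126.2 kN → 0.75 × 126.2 = 94.7 kN.
Bearing (1.2 l_c t F_u ≤ 2.4 d t F_u): upper limit = 2.4·12·20·450 / 1000 = 259.2 kN.
  Edge l_c = 25 − 14/2 = 18 → r_n = 194.4 kN; interior l_c = 50 − 14 = 36 → r_n = 259.2 kN.
  R_n,bearing = 1·194.4 + 2·259.2 = 712.8 kN → 0.75 × 712.8 = 535 kN.
Bolt shear governs: 94.7 kN.

94.7 kN (bolt shear governs)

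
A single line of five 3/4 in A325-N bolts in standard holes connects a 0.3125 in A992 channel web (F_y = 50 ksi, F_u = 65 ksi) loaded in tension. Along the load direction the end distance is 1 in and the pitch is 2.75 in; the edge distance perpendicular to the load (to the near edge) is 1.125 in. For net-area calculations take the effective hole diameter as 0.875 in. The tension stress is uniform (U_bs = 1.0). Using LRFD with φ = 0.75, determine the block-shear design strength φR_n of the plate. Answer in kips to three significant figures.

Shear plane L_v = 1 + 4·2.75 = 12 in; A_gv = 12 × 0.3125 = 3.75 in².
A_nv = (12 − 4.5·0.875) × 0.3125 = 2.52 in².
A_nt = (1.125 − 0.5·0.875) × 0.3125 = 0.2148 in².
0.6 F_u A_nv = 98.26 kips; 0.6 F_y A_gv = 112.5 kips → shear rupture governs the shear term.
R_n = 98.26 + 1.0 × 65 × 0.2148 = 112.2 kips.
Design strength φR_n = 0.75 × 112.2 = 84.2 kips.

84.2 kips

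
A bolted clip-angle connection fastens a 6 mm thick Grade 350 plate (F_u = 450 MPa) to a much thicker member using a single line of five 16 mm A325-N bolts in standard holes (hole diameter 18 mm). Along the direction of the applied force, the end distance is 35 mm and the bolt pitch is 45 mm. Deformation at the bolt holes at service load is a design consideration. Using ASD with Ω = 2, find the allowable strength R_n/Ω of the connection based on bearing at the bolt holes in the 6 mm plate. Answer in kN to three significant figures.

Per bolt r_n = 1.2 l_c t F_u ≤ 2.4 d t F_u; upper limit = 2.4 × 16 × 6 × 450 / 1000 = 103.7 kN.
Edge bolt: l_c = 35 − 18/2 = 26 mm → 1.2 × 26 × 6 × 450 / 1000 = 84.24 → r_n = 84.24 kN.
Interior bolts: l_c = 45 − 18 = 27 mm → 1.2 × 27 × 6 × 450 / 1000 = 87.48 → r_n = 87.48 kN.
R_n = 1 × 84.24 + 4 × 87.48 = 434.2 kN.
Allowable strength R_n/Ω = 434.2 / 2 = 217 kN.

217 kN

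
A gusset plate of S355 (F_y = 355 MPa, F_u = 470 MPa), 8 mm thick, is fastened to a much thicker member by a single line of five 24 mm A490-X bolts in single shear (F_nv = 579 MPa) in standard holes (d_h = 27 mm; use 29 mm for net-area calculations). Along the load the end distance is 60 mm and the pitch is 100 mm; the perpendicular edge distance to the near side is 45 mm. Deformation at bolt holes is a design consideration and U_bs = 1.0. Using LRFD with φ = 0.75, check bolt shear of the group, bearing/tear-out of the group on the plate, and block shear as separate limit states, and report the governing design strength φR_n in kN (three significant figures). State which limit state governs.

644 kN (block shear governs)

Bolt shear: A_b = π·24²/4 = 452.4 mm²; R_n = 579 × 452.4 × 5 × 1 / 1000 = 1310 kN → 0.75 × 1310 = 982 kN.
Bearing: edge l_c = 46.5, r_n = 209.8 kN; interior l_c = 73, r_n = 216.6 kN; R_n = 209.8 + 4·216.6 = 1076 kN → 807 kN.
Block shear: A_gv = 3680, A_nv = 2636, A_nt = 244 mm²; R_n = min(0.6F_uA_nv, 0.6F_yA_gv) + U_bs·F_u·A_nt = 858 kN → 644 kN.
Block shear governs: 644 kN.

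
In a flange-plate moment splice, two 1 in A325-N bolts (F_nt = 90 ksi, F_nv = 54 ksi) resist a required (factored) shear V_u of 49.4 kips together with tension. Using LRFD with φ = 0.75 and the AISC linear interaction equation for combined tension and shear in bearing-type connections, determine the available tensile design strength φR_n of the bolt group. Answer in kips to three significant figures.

A_b = π·1²/4 = 0.7854 in²; f_rv = 49.4 / (2 × 0.7854) = 31.45 ksi.
F'_nt = 1.3 F_nt − (F_nt / φF_nv) f_rv = 1.3·90 − (90/(0.75·54))·31.45 = 47.11 ksi, capped at F_nt → F'_nt = 47.11 ksi.
R_n = F'_nt · A_b · n = 47.11 × 0.7854 × 2 = 74.01 kips.
Design strength φR_n = 0.75 × 74.01 = 55.5 kips.

55.5 kips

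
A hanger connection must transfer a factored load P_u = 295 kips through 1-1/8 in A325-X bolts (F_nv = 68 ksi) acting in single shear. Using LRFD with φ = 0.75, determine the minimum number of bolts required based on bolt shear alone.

6 bolts

A_b = π·1.125²/4 = 0.994 in².
Per-bolt design strength φR_n = 0.75 × 68 × 0.994 × 1 = 50.69 kips.
n ≥ 295 / 50.69 = 5.819 → use 6 bolts.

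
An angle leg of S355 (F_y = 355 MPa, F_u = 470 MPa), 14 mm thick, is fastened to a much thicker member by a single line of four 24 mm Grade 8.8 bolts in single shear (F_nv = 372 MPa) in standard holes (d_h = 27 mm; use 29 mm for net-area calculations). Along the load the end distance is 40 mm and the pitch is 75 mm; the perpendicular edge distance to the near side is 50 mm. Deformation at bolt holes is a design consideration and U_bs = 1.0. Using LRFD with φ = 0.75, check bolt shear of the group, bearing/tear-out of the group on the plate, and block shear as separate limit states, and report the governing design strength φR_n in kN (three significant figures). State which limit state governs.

505 kN (bolt shear governs)

Bolt shear: A_b = π·24²/4 = 452.4 mm²; R_n = 372 × 452.4 × 4 × 1 / 1000 = 673.2 kN → 0.75 × 673.2 = 505 kN.
Bearing: edge l_c = 26.5, r_n = 209.2 kN; interior l_c = 48, r_n = 379 kN; R_n = 209.2 + 3·379 = 1346 kN → 1010 kN.
Block shear: A_gv = 3710, A_nv = 2289, A_nt = 497 mm²; R_n = min(0.6F_uA_nv, 0.6F_yA_gv) + U_bs·F_u·A_nt = 879.1 kN → 659 kN.
Bolt shear governs: 505 kN.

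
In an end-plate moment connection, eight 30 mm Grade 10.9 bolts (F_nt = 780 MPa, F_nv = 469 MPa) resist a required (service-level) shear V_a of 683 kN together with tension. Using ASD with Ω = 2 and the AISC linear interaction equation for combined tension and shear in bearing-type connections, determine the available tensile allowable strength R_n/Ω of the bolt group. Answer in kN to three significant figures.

A_b = π·30²/4 = 706.9 mm²; f_rv = 683 × 1000 / (8 × 706.9) = 120.8 MPa.
F'_nt = 1.3 F_nt − (Ω F_nt / F_nv) f_rv = 1.3·780 − (2·780/469)·120.8 = 612.3 MPa, capped at F_nt → F'_nt = 612.3 MPa.
R_n = F'_nt · A_b · n = 612.3 × 706.9 × 8 / 1000 = 3462 kN.
Allowable strength R_n/Ω = 3462 / 2 = 1730 kN.

1730 kN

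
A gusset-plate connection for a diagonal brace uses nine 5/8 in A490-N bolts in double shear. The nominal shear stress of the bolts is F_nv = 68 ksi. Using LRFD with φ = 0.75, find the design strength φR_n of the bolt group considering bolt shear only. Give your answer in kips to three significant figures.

282 kips

A_b = π × 0.625² / 4 = 0.3068 in².
R_n = F_nv · A_b · n · n_s = 68 × 0.3068 × 9 × 2 = 375.5 kips.
Design strength φR_n = 0.75 × 375.5 = 282 kips.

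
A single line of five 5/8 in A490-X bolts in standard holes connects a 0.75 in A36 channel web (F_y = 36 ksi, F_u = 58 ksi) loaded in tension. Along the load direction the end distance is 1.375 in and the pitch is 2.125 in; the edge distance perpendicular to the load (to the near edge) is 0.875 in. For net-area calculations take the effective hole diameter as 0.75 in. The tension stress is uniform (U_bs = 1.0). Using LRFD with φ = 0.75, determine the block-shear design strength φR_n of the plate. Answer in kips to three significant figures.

Shear plane L_v = 1.375 + 4·2.125 = 9.875 in; A_gv = 9.875 × 0.75 = 7.406 in².
A_nv = (9.875 − 4.5·0.75) × 0.75 = 4.875 in².
A_nt = (0.875 − 0.5·0.75) × 0.75 = 0.375 in².
0.6 F_u A_nv = 169.6 kips; 0.6 F_y A_gv = 160 kips → shear yielding governs the shear term.
R_n = 160 + 1.0 × 58 × 0.375 = 181.7 kips.
Design strength φR_n = 0.75 × 181.7 = 136 kips.

136 kips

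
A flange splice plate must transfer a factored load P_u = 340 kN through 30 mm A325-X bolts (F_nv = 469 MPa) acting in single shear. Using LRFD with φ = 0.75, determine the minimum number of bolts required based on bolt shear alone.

A_b = π·30²/4 = 706.9 mm².
Per-bolt design strength φR_n = 0.75 × 469 × 706.9 × 1 / 1000 = 248.6 kN.
n ≥ 340 / 248.6 = 1.367 → use 2 bolts.

2 bolts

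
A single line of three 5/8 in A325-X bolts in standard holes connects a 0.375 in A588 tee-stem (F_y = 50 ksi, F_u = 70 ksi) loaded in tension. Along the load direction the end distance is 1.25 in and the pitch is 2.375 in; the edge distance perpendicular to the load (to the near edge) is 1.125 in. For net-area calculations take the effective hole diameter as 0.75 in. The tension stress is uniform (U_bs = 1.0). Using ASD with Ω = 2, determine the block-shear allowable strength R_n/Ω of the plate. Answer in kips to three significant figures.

42.3 kips

Shear plane L_v = 1.25 + 2·2.375 = 6 in; A_gv = 6 × 0.375 = 2.25 in².
A_nv = (6 − 2.5·0.75) × 0.375 = 1.547 in².
A_nt = (1.125 − 0.5·0.75) × 0.375 = 0.2812 in².
0.6 F_u A_nv = 64.97 kips; 0.6 F_y A_gv = 67.5 kips → shear rupture governs the shear term.
R_n = 64.97 + 1.0 × 70 × 0.2812 = 84.66 kips.
Allowable strength R_n/Ω = 84.66 / 2 = 42.3 kips.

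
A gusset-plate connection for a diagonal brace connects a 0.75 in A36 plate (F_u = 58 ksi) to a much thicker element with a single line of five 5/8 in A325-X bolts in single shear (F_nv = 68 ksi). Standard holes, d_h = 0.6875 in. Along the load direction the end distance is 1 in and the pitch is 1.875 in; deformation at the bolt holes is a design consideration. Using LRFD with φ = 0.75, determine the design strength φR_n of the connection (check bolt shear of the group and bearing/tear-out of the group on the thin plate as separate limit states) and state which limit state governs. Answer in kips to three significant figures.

Bolt shear: A_b = π·0.625²/4 = 0.3068 in²; R_n = 68 × 0.3068 × 5 × 1 = 104.3 kips → 0.75 × 104.3 = 78.2 kips.
Bearing (1.2 l_c t F_u ≤ 2.4 d t F_u): upper limit = 2.4·0.625·0.75·58 = 65.25 kips.
  Edge l_c = 1 − 0.6875/2 = 0.6562 → r_n = 34.26 kips; interior l_c = 1.875 − 0.6875 = 1.188 → r_n = 61.99 kips.
  R_n,bearing = 1·34.26 + 4·61.99 = 282.2 kips → 0.75 × 282.2 = 212 kips.
Bolt shear governs: 78.2 kips.

78.2 kips (bolt shear governs)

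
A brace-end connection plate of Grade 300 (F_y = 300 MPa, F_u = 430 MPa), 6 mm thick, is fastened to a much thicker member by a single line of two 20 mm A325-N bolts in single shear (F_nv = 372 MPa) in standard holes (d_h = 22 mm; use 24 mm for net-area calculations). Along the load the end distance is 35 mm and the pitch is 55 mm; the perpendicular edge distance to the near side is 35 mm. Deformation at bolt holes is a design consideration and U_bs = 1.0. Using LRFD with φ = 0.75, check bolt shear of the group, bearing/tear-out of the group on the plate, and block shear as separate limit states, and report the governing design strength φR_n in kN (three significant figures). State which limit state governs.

107 kN (block shear governs)

Bolt shear: A_b = π·20²/4 = 314.2 mm²; R_n = 372 × 314.2 × 2 × 1 / 1000 = 233.7 kN → 0.75 × 233.7 = 175 kN.
Bearing: edge l_c = 24, r_n = 74.3 kN; interior l_c = 33, r_n = 102.2 kN; R_n = 74.3 + 1·102.2 = 176.5 kN → 132 kN.
Block shear: A_gv = 540, A_nv = 324, A_nt = 138 mm²; R_n = min(0.6F_uA_nv, 0.6F_yA_gv) + U_bs·F_u·A_nt = 142.9 kN → 107 kN.
Block shear governs: 107 kN.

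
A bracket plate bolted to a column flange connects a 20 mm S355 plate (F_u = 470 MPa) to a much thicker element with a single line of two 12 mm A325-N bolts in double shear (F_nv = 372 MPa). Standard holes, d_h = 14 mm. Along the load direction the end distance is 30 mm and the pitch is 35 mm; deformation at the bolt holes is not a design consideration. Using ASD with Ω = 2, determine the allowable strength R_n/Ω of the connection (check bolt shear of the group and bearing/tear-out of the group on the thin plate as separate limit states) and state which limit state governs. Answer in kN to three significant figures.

Bolt shear: A_b = π·12²/4 = 113.1 mm²; R_n = 372 × 113.1 × 2 × 2 / 1000 = 168.3 kN → 168.3 / 2 = 84.1 kN.
Bearing (1.5 l_c t F_u ≤ 3.0 d t F_u): upper limit = 3.0·12·20·470 / 1000 = 338.4 kN.
  Edge l_c = 30 − 14/2 = 23 → r_n = 324.3 kN; interior l_c = 35 − 14 = 21 → r_n = 296.1 kN.
  R_n,bearing = 1·324.3 + 1·296.1 = 620.4 kN → 620.4 / 2 = 310 kN.
Bolt shear governs: 84.1 kN.

84.1 kN (bolt shear governs)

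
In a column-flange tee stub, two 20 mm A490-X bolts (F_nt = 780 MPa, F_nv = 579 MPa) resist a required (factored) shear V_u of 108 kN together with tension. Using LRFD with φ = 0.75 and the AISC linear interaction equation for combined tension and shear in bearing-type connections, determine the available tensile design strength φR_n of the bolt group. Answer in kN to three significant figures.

332 kN

A_b = π·20²/4 = 314.2 mm²; f_rv = 108 × 1000 / (2 × 314.2) = 171.9 MPa.
F'_nt = 1.3 F_nt − (F_nt / φF_nv) f_rv = 1.3·780 − (780/(0.75·579))·171.9 = 705.3 MPa, capped at F_nt → F'_nt = 705.3 MPa.
R_n = F'_nt · A_b · n = 705.3 × 314.2 × 2 / 1000 = 443.1 kN.
Design strength φR_n = 0.75 × 443.1 = 332 kN.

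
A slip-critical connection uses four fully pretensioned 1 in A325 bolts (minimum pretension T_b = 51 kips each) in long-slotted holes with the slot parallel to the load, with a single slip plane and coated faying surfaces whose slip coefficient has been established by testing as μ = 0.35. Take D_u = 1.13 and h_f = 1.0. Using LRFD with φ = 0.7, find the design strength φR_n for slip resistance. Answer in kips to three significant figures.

R_n = μ · D_u · h_f · T_b · n_s · n_b = 0.35 × 1.13 × 1.0 × 51 × 1 × 4 = 80.68 kips.
Design strength φR_n = 0.7 × 80.68 = 56.5 kips.

56.5 kips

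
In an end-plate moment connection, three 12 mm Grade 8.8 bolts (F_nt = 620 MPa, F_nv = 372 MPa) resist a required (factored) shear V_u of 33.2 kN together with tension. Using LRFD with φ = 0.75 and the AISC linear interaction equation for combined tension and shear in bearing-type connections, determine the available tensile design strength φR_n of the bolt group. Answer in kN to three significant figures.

150 kN

A_b = π·12²/4 = 113.1 mm²; f_rv = 33.2 × 1000 / (3 × 113.1) = 97.85 MPa.
F'_nt = 1.3 F_nt − (F_nt / φF_nv) f_rv = 1.3·620 − (620/(0.75·372))·97.85 = 588.6 MPa, capped at F_nt → F'_nt = 588.6 MPa.
R_n = F'_nt · A_b · n = 588.6 × 113.1 × 3 / 1000 = 199.7 kN.
Design strength φR_n = 0.75 × 199.7 = 150 kN.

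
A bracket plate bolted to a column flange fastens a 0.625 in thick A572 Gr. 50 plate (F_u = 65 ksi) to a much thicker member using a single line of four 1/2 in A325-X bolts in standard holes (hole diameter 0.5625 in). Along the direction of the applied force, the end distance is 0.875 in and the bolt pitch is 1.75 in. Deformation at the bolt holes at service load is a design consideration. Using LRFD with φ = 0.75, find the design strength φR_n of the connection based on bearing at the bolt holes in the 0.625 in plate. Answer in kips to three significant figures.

131 kips

Per bolt r_n = 1.2 l_c t F_u ≤ 2.4 d t F_u; upper limit = 2.4 × 0.5 × 0.625 × 65 = 48.75 kips.
Edge bolt: l_c = 0.875 − 0.5625/2 = 0.5938 in → 1.2 × 0.5938 × 0.625 × 65 = 28.95 → r_n = 28.95 kips.
Interior bolts: l_c = 1.75 − 0.5625 = 1.188 in → 1.2 × 1.188 × 0.625 × 65 = 57.89 → r_n = 48.75 kips.
R_n = 1 × 28.95 + 3 × 48.75 = 175.2 kips.
Design strength φR_n = 0.75 × 175.2 = 131 kips.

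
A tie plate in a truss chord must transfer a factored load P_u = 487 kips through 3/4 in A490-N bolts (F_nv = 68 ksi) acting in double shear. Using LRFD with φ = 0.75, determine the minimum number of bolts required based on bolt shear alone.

11 bolts

A_b = π·0.75²/4 = 0.4418 in².
Per-bolt design strength φR_n = 0.75 × 68 × 0.4418 × 2 = 45.06 kips.
n ≥ 487 / 45.06 = 10.81 → use 11 bolts.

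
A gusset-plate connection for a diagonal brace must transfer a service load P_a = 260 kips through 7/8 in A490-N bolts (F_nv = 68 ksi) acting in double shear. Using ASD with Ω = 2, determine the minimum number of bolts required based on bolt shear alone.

7 bolts

A_b = π·0.875²/4 = 0.6013 in².
Per-bolt allowable strength R_n/Ω = 68 × 0.6013 × 2 / 2 = 40.89 kips.
n ≥ 260 / 40.89 = 6.359 → use 7 bolts.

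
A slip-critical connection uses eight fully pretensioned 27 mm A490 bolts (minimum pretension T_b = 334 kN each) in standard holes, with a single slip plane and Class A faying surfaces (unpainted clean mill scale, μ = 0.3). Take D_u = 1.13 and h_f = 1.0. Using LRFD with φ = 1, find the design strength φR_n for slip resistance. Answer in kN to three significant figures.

906 kN

R_n = μ · D_u · h_f · T_b · n_s · n_b = 0.3 × 1.13 × 1.0 × 334 × 1 × 8 = 905.8 kN.
Design strength φR_n = 1 × 905.8 = 906 kN.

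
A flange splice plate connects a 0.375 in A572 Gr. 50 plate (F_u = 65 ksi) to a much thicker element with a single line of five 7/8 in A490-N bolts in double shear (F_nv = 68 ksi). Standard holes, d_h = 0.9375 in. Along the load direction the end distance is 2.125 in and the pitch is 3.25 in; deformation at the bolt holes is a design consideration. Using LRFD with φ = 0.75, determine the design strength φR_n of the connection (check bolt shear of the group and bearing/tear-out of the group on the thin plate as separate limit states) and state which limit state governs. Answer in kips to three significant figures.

190 kips (bearing governs)

Bolt shear: A_b = π·0.875²/4 = 0.6013 in²; R_n = 68 × 0.6013 × 5 × 2 = 408.9 kips → 0.75 × 408.9 = 307 kips.
Bearing (1.2 l_c t F_u ≤ 2.4 d t F_u): upper limit = 2.4·0.875·0.375·65 = 51.19 kips.
  Edge l_c = 2.125 − 0.9375/2 = 1.656 → r_n = 48.45 kips; interior l_c = 3.25 − 0.9375 = 2.312 → r_n = 51.19 kips.
  R_n,bearing = 1·48.45 + 4·51.19 = 253.2 kips → 0.75 × 253.2 = 190 kips.
Bearing governs: 190 kips.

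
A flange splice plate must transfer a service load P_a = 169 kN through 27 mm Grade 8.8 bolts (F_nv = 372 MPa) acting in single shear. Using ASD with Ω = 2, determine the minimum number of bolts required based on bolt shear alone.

2 bolts

A_b = π·27²/4 = 572.6 mm².
Per-bolt allowable strength R_n/Ω = 372 × 572.6 × 1 / 1000 / 2 = 106.5 kN.
n ≥ 169 / 106.5 = 1.587 → use 2 bolts.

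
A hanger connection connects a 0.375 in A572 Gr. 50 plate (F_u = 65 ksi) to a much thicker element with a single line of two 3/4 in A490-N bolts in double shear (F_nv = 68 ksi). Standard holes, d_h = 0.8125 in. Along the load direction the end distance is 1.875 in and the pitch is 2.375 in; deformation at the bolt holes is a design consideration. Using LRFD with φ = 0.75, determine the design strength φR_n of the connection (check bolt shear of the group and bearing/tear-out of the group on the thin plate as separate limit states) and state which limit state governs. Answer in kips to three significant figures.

65.1 kips (bearing governs)

Bolt shear: A_b = π·0.75²/4 = 0.4418 in²; R_n = 68 × 0.4418 × 2 × 2 = 120.2 kips → 0.75 × 120.2 = 90.1 kips.
Bearing (1.2 l_c t F_u ≤ 2.4 d t F_u): upper limit = 2.4·0.75·0.375·65 = 43.87 kips.
  Edge l_c = 1.875 − 0.8125/2 = 1.469 → r_n = 42.96 kips; interior l_c = 2.375 − 0.8125 = 1.562 → r_n = 43.87 kips.
  R_n,bearing = 1·42.96 + 1·43.87 = 86.84 kips → 0.75 × 86.84 = 65.1 kips.
Bearing governs: 65.1 kips.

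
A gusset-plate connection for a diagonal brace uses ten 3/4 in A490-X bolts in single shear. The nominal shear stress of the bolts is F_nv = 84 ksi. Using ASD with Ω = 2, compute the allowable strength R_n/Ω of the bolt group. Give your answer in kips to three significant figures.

186 kips

A_b = π × 0.75² / 4 = 0.4418 in².
R_n = F_nv · A_b · n · n_s = 84 × 0.4418 × 10 × 1 = 371.1 kips.
Allowable strength R_n/Ω = 371.1 / 2 = 186 kips.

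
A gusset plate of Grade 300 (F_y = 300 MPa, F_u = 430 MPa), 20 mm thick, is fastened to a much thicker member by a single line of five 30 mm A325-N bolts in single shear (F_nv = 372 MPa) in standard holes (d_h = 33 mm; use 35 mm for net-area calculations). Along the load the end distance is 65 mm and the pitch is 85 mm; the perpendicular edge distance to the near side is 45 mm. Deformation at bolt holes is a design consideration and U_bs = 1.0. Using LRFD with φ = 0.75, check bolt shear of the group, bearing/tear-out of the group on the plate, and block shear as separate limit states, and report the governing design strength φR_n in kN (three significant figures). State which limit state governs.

986 kN (bolt shear governs)

Bolt shear: A_b = π·30²/4 = 706.9 mm²; R_n = 372 × 706.9 × 5 × 1 / 1000 = 1315 kN → 0.75 × 1315 = 986 kN.
Bearing: edge l_c = 48.5, r_n = 500.5 kN; interior l_c = 52, r_n = 536.6 kN; R_n = 500.5 + 4·536.6 = 2647 kN → 1990 kN.
Block shear: A_gv = 8100, A_nv = 4950, A_nt = 550 mm²; R_n = min(0.6F_uA_nv, 0.6F_yA_gv) + U_bs·F_u·A_nt = 1514 kN → 1140 kN.
Bolt shear governs: 986 kN.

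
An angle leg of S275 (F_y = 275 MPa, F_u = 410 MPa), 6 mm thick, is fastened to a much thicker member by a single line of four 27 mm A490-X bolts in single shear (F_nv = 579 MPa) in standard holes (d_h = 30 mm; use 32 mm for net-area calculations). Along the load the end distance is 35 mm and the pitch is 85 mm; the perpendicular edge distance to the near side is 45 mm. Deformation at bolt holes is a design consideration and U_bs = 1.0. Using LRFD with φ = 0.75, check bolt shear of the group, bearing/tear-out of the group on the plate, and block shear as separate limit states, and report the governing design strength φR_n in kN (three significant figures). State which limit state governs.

251 kN (block shear governs)

Bolt shear: A_b = π·27²/4 = 572.6 mm²; R_n = 579 × 572.6 × 4 × 1 / 1000 = 1326 kN → 0.75 × 1326 = 995 kN.
Bearing: edge l_c = 20, r_n = 59.04 kN; interior l_c = 55, r_n = 159.4 kN; R_n = 59.04 + 3·159.4 = 537.3 kN → 403 kN.
Block shear: A_gv = 1740, A_nv = 1068, A_nt = 174 mm²; R_n = min(0.6F_uA_nv, 0.6F_yA_gv) + U_bs·F_u·A_nt = 334.1 kN → 251 kN.
Block shear governs: 251 kN.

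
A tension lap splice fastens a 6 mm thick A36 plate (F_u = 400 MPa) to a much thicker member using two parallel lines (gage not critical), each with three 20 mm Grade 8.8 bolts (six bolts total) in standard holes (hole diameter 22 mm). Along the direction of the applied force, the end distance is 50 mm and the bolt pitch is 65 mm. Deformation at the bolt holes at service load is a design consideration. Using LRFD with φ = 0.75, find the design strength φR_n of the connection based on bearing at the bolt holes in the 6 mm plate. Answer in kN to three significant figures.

Per bolt r_n = 1.2 l_c t F_u ≤ 2.4 d t F_u; upper limit = 2.4 × 20 × 6 × 400 / 1000 = 115.2 kN.
Edge bolt: l_c = 50 − 22/2 = 39 mm → 1.2 × 39 × 6 × 400 / 1000 = 112.3 → r_n = 112.3 kN.
Interior bolts: l_c = 65 − 22 = 43 mm → 1.2 × 43 × 6 × 400 / 1000 = 123.8 → r_n = 115.2 kN.
R_n = 2 × 112.3 + 4 × 115.2 = 685.4 kN.
Design strength φR_n = 0.75 × 685.4 = 514 kN.

514 kN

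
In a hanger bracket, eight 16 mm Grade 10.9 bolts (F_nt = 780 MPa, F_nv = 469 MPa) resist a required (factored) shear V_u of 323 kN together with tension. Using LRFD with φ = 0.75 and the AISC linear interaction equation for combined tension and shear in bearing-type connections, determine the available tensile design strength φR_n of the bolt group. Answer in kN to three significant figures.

686 kN

A_b = π·16²/4 = 201.1 mm²; f_rv = 323 × 1000 / (8 × 201.1) = 200.8 MPa.
F'_nt = 1.3 F_nt − (F_nt / φF_nv) f_rv = 1.3·780 − (780/(0.75·469))·200.8 = 568.7 MPa, capped at F_nt → F'_nt = 568.7 MPa.
R_n = F'_nt · A_b · n = 568.7 × 201.1 × 8 / 1000 = 914.8 kN.
Design strength φR_n = 0.75 × 914.8 = 686 kN.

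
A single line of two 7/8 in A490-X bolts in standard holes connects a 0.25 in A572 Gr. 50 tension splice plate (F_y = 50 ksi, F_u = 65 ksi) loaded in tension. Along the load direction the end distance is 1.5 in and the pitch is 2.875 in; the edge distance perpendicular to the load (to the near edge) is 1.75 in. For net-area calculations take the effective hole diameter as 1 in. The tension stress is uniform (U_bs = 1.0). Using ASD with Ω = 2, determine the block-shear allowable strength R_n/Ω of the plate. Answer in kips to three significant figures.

24.2 kips

Shear plane L_v = 1.5 + 1·2.875 = 4.375 in; A_gv = 4.375 × 0.25 = 1.094 in².
A_nv = (4.375 − 1.5·1) × 0.25 = 0.7188 in².
A_nt = (1.75 − 0.5·1) × 0.25 = 0.3125 in².
0.6 F_u A_nv = 28.03 kips; 0.6 F_y A_gv = 32.81 kips → shear rupture governs the shear term.
R_n = 28.03 + 1.0 × 65 × 0.3125 = 48.34 kips.
Allowable strength R_n/Ω = 48.34 / 2 = 24.2 kips.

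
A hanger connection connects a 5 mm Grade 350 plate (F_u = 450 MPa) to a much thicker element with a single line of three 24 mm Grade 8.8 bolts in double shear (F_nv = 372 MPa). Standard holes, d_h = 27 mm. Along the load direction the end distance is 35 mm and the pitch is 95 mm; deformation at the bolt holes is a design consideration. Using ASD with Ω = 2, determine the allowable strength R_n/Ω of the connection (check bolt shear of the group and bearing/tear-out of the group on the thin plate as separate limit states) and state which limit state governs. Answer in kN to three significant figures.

Bolt shear: A_b = π·24²/4 = 452.4 mm²; R_n = 372 × 452.4 × 3 × 2 / 1000 = 1010 kN → 1010 / 2 = 505 kN.
Bearing (1.2 l_c t F_u ≤ 2.4 d t F_u): upper limit = 2.4·24·5·450 / 1000 = 129.6 kN.
  Edge l_c = 35 − 27/2 = 21.5 → r_n = 58.05 kN; interior l_c = 95 − 27 = 68 → r_n = 129.6 kN.
  R_n,bearing = 1·58.05 + 2·129.6 = 317.2 kN → 317.2 / 2 = 159 kN.
Bearing governs: 159 kN.

159 kN (bearing governs)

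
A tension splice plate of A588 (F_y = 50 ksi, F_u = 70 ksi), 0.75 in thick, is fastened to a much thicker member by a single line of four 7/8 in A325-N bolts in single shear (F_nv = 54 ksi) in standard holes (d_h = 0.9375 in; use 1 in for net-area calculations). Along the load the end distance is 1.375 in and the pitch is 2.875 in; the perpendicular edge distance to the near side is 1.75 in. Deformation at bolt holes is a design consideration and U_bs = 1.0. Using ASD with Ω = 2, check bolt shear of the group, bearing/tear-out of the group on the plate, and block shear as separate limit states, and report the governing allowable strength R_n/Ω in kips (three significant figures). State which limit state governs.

64.9 kips (bolt shear governs)

Bolt shear: A_b = π·0.875²/4 = 0.6013 in²; R_n = 54 × 0.6013 × 4 × 1 = 129.9 kips → 129.9 / 2 = 64.9 kips.
Bearing: edge l_c = 0.9062, r_n = 57.09 kips; interior l_c = 1.938, r_n = 110.3 kips; R_n = 57.09 + 3·110.3 = 387.8 kips → 194 kips.
Block shear: A_gv = 7.5, A_nv = 4.875, A_nt = 0.9375 in²; R_n = min(0.6F_uA_nv, 0.6F_yA_gv) + U_bs·F_u·A_nt = 270.4 kips → 135 kips.
Bolt shear governs: 64.9 kips.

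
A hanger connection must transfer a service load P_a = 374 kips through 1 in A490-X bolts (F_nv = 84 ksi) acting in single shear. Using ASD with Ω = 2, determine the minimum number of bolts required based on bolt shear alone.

A_b = π·1²/4 = 0.7854 in².
Per-bolt allowable strength R_n/Ω = 84 × 0.7854 × 1 / 2 = 32.99 kips.
n ≥ 374 / 32.99 = 11.34 → use 12 bolts.

12 bolts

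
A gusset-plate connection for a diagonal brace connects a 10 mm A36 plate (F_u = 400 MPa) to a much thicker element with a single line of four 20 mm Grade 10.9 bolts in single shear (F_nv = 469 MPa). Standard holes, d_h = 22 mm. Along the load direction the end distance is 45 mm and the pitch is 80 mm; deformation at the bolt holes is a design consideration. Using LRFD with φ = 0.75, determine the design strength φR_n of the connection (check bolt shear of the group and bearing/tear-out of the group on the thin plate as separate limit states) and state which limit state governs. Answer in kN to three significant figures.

442 kN (bolt shear governs)

Bolt shear: A_b = π·20²/4 = 314.2 mm²; R_n = 469 × 314.2 × 4 × 1 / 1000 = 589.4 kN → 0.75 × 589.4 = 442 kN.
Bearing (1.2 l_c t F_u ≤ 2.4 d t F_u): upper limit = 2.4·20·10·400 / 1000 = 192 kN.
  Edge l_c = 45 − 22/2 = 34 → r_n = 163.2 kN; interior l_c = 80 − 22 = 58 → r_n = 192 kN.
  R_n,bearing = 1·163.2 + 3·192 = 739.2 kN → 0.75 × 739.2 = 554 kN.
Bolt shear governs: 442 kN.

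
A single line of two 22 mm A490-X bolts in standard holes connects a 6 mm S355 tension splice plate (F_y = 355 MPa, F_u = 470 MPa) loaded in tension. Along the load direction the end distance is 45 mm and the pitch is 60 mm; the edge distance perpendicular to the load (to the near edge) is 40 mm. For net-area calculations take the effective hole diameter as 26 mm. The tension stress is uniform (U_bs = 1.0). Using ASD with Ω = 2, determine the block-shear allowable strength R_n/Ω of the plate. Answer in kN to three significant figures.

Shear plane L_v = 45 + 1·60 = 105 mm; A_gv = 105 × 6 = 630 mm².
A_nv = (105 − 1.5·26) × 6 = 396 mm².
A_nt = (40 − 0.5·26) × 6 = 162 mm².
0.6 F_u A_nv = 111.7 kN; 0.6 F_y A_gv = 134.2 kN → shear rupture governs the shear term.
R_n = 111.7 + 1.0 × 470 × 162 / 1000 = 187.8 kN.
Allowable strength R_n/Ω = 187.8 / 2 = 93.9 kN.

93.9 kN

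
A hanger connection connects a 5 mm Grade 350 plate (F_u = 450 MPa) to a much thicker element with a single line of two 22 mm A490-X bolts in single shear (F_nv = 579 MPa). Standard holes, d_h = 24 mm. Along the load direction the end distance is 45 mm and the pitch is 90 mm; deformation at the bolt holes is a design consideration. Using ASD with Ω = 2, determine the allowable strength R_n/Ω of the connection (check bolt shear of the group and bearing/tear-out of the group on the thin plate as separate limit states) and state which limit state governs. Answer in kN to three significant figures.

104 kN (bearing governs)

Bolt shear: A_b = π·22²/4 = 380.1 mm²; R_n = 579 × 380.1 × 2 × 1 / 1000 = 440.2 kN → 440.2 / 2 = 220 kN.
Bearing (1.2 l_c t F_u ≤ 2.4 d t F_u): upper limit = 2.4·22·5·450 / 1000 = 118.8 kN.
  Edge l_c = 45 − 24/2 = 33 → r_n = 89.1 kN; interior l_c = 90 − 24 = 66 → r_n = 118.8 kN.
  R_n,bearing = 1·89.1 + 1·118.8 = 207.9 kN → 207.9 / 2 = 104 kN.
Bearing governs: 104 kN.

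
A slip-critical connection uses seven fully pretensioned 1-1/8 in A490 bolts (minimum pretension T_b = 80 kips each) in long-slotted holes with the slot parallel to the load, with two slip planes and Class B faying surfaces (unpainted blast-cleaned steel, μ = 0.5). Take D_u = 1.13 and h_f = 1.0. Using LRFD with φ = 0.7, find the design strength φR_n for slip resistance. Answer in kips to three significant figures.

443 kips

R_n = μ · D_u · h_f · T_b · n_s · n_b = 0.5 × 1.13 × 1.0 × 80 × 2 × 7 = 632.8 kips.
Design strength φR_n = 0.7 × 632.8 = 443 kips.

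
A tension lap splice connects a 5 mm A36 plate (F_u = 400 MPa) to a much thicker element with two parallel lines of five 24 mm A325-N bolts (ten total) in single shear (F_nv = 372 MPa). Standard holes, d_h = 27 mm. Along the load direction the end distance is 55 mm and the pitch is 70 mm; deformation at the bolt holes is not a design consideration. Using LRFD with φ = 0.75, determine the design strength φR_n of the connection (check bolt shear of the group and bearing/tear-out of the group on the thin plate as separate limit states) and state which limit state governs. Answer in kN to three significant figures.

961 kN (bearing governs)

Bolt shear: A_b = π·24²/4 = 452.4 mm²; R_n = 372 × 452.4 × 10 × 1 / 1000 = 1683 kN → 0.75 × 1683 = 1260 kN.
Bearing (1.5 l_c t F_u ≤ 3.0 d t F_u): upper limit = 3.0·24·5·400 / 1000 = 144 kN.
  Edge l_c = 55 − 27/2 = 41.5 → r_n = 124.5 kN; interior l_c = 70 − 27 = 43 → r_n = 129 kN.
  R_n,bearing = 2·124.5 + 8·129 = 1281 kN → 0.75 × 1281 = 961 kN.
Bearing governs: 961 kN.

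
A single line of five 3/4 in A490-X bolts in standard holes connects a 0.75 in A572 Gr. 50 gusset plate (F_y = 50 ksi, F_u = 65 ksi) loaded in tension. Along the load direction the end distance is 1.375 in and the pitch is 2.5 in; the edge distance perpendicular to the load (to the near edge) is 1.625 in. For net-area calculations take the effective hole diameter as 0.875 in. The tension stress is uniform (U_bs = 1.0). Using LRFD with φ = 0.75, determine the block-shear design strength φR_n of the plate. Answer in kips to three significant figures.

207 kips

Shear plane L_v = 1.375 + 4·2.5 = 11.38 in; A_gv = 11.38 × 0.75 = 8.531 in².
A_nv = (11.38 − 4.5·0.875) × 0.75 = 5.578 in².
A_nt = (1.625 − 0.5·0.875) × 0.75 = 0.8906 in².
0.6 F_u A_nv = 217.5 kips; 0.6 F_y A_gv = 255.9 kips → shear rupture governs the shear term.
R_n = 217.5 + 1.0 × 65 × 0.8906 = 275.4 kips.
Design strength φR_n = 0.75 × 275.4 = 207 kips.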